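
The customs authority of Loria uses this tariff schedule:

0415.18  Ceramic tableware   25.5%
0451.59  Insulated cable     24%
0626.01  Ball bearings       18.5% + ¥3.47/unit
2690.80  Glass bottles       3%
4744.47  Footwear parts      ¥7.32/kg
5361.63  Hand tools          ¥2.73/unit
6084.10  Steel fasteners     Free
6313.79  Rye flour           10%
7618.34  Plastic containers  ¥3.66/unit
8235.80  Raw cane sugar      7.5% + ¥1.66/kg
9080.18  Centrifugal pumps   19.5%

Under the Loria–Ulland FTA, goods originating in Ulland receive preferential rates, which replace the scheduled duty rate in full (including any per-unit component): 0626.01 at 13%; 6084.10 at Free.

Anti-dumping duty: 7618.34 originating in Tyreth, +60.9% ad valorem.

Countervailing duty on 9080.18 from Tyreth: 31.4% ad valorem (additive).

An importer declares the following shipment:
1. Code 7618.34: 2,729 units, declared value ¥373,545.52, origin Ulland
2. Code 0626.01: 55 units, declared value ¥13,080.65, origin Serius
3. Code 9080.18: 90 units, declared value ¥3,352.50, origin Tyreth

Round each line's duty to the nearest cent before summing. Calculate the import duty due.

¥14,305.33

Line 1 (7618.34, Ulland, 2,729 units, ¥373,545.52):
Base rate for 7618.34 is ¥3.66/unit.
Origin Ulland is the FTA partner but 7618.34 is not on the preference list; base rate stands.
The additional-duty order on 7618.34 targets Tyreth, not Ulland; it does not apply.
Duty = 2,729 × ¥3.66 = ¥9,988.14.
Line 2 (0626.01, Serius, 55 units, ¥13,080.65):
Base rate for 0626.01 is 18.5% + ¥3.47/unit.
0626.01 has an FTA preferential rate, but origin Serius is not Ulland; base rate stands.
Duty = ¥13,080.65 × 18.5% + 55 × ¥3.47 = ¥2,610.77.
Line 3 (9080.18, Tyreth, 90 units, ¥3,352.50):
Base rate for 9080.18 is 19.5%.
Additional duty on 9080.18 from Tyreth: +31.4%. Applied ad valorem rate: 19.5% + 31.4% = 50.9%.
Duty = ¥3,352.50 × 50.9% = ¥1,706.42.
Total = ¥9,988.14 + ¥2,610.77 + ¥1,706.42 = ¥14,305.33.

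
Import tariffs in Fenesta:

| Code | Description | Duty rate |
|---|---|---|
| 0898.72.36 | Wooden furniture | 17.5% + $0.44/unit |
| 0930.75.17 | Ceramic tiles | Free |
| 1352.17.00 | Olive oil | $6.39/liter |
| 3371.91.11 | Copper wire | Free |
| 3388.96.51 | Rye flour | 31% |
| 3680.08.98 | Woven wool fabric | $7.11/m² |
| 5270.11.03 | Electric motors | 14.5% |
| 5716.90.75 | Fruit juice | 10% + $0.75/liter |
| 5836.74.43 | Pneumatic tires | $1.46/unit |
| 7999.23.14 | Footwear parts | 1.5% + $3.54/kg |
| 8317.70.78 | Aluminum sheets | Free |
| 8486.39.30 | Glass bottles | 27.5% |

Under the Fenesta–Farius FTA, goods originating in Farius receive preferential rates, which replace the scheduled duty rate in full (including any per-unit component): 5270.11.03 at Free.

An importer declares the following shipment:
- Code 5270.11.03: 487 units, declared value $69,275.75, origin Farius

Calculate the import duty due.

$0.00

Line 1 (5270.11.03, Farius, 487 units, $69,275.75):
Base rate for 5270.11.03 is 14.5%.
Origin Farius qualifies under the Fenesta–Farius agreement and 5270.11.03 is covered: preferential rate Free applies instead.
Duty = $69,275.75 × 0% = $0.00.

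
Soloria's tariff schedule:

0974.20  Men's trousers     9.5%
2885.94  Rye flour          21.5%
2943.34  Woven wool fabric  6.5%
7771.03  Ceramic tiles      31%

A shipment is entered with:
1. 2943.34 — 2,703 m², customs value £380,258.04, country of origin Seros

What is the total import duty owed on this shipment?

Line 1 (2943.34, Seros, 2,703 m², £380,258.04):
Base rate for 2943.34 is 6.5%.
Duty = £380,258.04 × 6.5% = £24,716.77.

£24,716.77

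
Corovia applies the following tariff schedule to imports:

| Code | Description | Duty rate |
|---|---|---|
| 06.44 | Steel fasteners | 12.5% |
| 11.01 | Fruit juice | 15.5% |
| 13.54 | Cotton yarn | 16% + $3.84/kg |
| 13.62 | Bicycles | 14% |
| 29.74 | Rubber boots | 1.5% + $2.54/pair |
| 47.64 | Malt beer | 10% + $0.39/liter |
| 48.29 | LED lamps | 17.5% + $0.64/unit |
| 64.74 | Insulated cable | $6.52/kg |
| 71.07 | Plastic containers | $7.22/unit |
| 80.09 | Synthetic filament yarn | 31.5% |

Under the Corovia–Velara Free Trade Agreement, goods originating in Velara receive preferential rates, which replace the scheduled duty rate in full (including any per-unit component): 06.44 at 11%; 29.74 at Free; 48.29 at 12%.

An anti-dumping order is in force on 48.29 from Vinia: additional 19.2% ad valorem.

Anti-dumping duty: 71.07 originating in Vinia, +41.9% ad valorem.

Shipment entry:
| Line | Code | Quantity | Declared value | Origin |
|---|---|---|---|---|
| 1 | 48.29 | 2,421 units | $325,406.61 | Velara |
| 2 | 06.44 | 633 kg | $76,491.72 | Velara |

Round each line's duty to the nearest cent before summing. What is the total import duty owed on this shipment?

$47,462.88

Line 1 (48.29, Velara, 2,421 units, $325,406.61):
Base rate for 48.29 is 17.5% + $0.64/unit.
Origin Velara qualifies under the Corovia–Velara agreement and 48.29 is covered: preferential rate 12% applies instead.
The additional-duty order on 48.29 targets Vinia, not Velara; it does not apply.
Duty = $325,406.61 × 12% = $39,048.79.
Line 2 (06.44, Velara, 633 kg, $76,491.72):
Base rate for 06.44 is 12.5%.
Origin Velara qualifies under the Corovia–Velara agreement and 06.44 is covered: preferential rate 11% applies instead.
Duty = $76,491.72 × 11% = $8,414.09.
Total = $39,048.79 + $8,414.09 = $47,462.88.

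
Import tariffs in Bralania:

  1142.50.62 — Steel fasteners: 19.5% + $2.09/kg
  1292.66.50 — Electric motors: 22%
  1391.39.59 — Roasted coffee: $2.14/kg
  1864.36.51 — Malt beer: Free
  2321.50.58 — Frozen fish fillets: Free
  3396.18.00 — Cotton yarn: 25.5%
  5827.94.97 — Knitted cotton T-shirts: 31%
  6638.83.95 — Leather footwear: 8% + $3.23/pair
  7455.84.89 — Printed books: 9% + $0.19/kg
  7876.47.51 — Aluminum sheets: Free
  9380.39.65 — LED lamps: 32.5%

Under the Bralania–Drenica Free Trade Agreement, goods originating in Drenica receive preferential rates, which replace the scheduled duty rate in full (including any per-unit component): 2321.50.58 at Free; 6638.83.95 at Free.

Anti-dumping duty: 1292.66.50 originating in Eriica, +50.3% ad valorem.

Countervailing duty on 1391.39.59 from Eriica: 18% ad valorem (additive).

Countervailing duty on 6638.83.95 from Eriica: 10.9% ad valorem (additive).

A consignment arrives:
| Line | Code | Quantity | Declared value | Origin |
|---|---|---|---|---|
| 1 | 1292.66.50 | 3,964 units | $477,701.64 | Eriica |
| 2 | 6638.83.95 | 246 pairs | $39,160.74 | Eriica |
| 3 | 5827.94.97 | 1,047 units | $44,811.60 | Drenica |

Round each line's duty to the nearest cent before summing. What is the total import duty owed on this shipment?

$367,465.85

Line 1 (1292.66.50, Eriica, 3,964 units, $477,701.64):
Base rate for 1292.66.50 is 22%.
Additional duty on 1292.66.50 from Eriica: +50.3%. Applied ad valorem rate: 22% + 50.3% = 72.3%.
Duty = $477,701.64 × 72.3% = $345,378.29.
Line 2 (6638.83.95, Eriica, 246 pairs, $39,160.74):
Base rate for 6638.83.95 is 8% + $3.23/pair.
6638.83.95 has an FTA preferential rate, but origin Eriica is not Drenica; base rate stands.
Additional duty on 6638.83.95 from Eriica: +10.9%. Applied ad valorem rate: 8% + 10.9% = 18.9%.
Duty = $39,160.74 × 18.9% + 246 × $3.23 = $8,195.96.
Line 3 (5827.94.97, Drenica, 1,047 units, $44,811.60):
Base rate for 5827.94.97 is 31%.
Origin Drenica is the FTA partner but 5827.94.97 is not on the preference list; base rate stands.
Duty = $44,811.60 × 31% = $13,891.60.
Total = $345,378.29 + $8,195.96 + $13,891.60 = $367,465.85.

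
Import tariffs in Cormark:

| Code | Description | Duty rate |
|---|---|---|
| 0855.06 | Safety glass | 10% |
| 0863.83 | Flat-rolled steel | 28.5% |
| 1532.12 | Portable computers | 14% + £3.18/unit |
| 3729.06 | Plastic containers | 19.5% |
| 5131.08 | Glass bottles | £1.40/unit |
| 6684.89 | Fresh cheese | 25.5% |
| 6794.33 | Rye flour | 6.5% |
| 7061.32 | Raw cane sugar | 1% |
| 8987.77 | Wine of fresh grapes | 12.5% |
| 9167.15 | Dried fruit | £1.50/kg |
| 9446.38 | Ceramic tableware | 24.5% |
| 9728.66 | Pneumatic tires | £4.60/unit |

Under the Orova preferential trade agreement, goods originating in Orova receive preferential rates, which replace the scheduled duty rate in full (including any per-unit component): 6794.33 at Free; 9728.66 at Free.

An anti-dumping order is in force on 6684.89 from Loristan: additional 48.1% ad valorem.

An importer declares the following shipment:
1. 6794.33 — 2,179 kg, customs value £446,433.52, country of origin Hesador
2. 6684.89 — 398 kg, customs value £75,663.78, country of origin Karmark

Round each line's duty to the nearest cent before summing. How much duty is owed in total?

Line 1 (6794.33, Hesador, 2,179 kg, £446,433.52):
Base rate for 6794.33 is 6.5%.
6794.33 has an FTA preferential rate, but origin Hesador is not Orova; base rate stands.
Duty = £446,433.52 × 6.5% = £29,018.18.
Line 2 (6684.89, Karmark, 398 kg, £75,663.78):
Base rate for 6684.89 is 25.5%.
The additional-duty order on 6684.89 targets Loristan, not Karmark; it does not apply.
Duty = £75,663.78 × 25.5% = £19,294.26.
Total = £29,018.18 + £19,294.26 = £48,312.44.

£48,312.44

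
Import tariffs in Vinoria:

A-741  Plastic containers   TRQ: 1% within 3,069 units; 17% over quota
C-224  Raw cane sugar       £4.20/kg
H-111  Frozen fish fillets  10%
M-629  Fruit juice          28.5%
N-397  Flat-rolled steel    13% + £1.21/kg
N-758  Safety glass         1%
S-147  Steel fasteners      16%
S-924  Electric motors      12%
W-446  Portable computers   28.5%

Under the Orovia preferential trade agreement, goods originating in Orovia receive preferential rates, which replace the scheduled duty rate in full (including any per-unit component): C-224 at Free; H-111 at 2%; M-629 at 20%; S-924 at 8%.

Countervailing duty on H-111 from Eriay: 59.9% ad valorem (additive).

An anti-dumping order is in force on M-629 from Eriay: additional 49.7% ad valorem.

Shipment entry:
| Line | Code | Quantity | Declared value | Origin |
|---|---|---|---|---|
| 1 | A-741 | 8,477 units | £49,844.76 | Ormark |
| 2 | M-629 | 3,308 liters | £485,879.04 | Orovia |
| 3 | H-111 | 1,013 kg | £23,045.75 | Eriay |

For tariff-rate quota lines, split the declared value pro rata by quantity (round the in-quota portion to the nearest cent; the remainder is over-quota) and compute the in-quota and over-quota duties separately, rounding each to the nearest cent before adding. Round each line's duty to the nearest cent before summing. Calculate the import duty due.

Line 1 (A-741, Ormark, 8,477 units, £49,844.76):
Code A-741 is under a tariff-rate quota (threshold 3,069 units). In-quota: 3,069 units at 1%; over-quota: 5,408 units at 17%.
Pro-rata value split: in-quota = £49,844.76 × 3,069/8,477 = £18,045.72; over-quota = £49,844.76 − £18,045.72 = £31,799.04.
In-quota duty = £18,045.72 × 1% = £180.46. Over-quota duty = £31,799.04 × 17% = £5,405.84.
Line duty = £180.46 + £5,405.84 = £5,586.30.
Line 2 (M-629, Orovia, 3,308 liters, £485,879.04):
Base rate for M-629 is 28.5%.
Origin Orovia qualifies under the Vinoria–Orovia agreement and M-629 is covered: preferential rate 20% applies instead.
The additional-duty order on M-629 targets Eriay, not Orovia; it does not apply.
Duty = £485,879.04 × 20% = £97,175.81.
Line 3 (H-111, Eriay, 1,013 kg, £23,045.75):
Base rate for H-111 is 10%.
H-111 has an FTA preferential rate, but origin Eriay is not Orovia; base rate stands.
Additional duty on H-111 from Eriay: +59.9%. Applied ad valorem rate: 10% + 59.9% = 69.9%.
Duty = £23,045.75 × 69.9% = £16,108.98.
Total = £5,586.30 + £97,175.81 + £16,108.98 = £118,871.09.

£118,871.09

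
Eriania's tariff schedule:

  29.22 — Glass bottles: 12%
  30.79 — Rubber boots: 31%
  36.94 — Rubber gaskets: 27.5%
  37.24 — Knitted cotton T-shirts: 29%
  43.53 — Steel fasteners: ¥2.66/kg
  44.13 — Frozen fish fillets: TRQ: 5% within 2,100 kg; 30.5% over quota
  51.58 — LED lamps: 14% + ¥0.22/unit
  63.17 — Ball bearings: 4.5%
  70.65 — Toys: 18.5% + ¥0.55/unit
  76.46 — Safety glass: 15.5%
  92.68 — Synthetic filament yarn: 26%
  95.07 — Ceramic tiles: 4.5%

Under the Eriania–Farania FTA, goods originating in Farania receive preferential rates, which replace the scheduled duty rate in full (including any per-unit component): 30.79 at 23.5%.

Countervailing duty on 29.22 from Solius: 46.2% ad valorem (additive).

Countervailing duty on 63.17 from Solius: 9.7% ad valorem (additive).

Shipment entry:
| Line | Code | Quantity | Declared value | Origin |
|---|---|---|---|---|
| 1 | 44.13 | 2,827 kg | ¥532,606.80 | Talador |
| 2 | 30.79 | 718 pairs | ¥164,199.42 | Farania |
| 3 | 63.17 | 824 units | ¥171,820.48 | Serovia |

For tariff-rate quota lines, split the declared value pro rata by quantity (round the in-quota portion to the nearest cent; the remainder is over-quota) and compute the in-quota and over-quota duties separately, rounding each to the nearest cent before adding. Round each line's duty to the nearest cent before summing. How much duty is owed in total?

¥107,875.65

Line 1 (44.13, Talador, 2,827 kg, ¥532,606.80):
Code 44.13 is under a tariff-rate quota (threshold 2,100 kg). In-quota: 2,100 kg at 5%; over-quota: 727 kg at 30.5%.
Pro-rata value split: in-quota = ¥532,606.80 × 2,100/2,827 = ¥395,640.00; over-quota = ¥532,606.80 − ¥395,640.00 = ¥136,966.80.
In-quota duty = ¥395,640.00 × 5% = ¥19,782.00. Over-quota duty = ¥136,966.80 × 30.5% = ¥41,774.87.
Line duty = ¥19,782.00 + ¥41,774.87 = ¥61,556.87.
Line 2 (30.79, Farania, 718 pairs, ¥164,199.42):
Base rate for 30.79 is 31%.
Origin Farania qualifies under the Eriania–Farania agreement and 30.79 is covered: preferential rate 23.5% applies instead.
Duty = ¥164,199.42 × 23.5% = ¥38,586.86.
Line 3 (63.17, Serovia, 824 units, ¥171,820.48):
Base rate for 63.17 is 4.5%.
The additional-duty order on 63.17 targets Solius, not Serovia; it does not apply.
Duty = ¥171,820.48 × 4.5% = ¥7,731.92.
Total = ¥61,556.87 + ¥38,586.86 + ¥7,731.92 = ¥107,875.65.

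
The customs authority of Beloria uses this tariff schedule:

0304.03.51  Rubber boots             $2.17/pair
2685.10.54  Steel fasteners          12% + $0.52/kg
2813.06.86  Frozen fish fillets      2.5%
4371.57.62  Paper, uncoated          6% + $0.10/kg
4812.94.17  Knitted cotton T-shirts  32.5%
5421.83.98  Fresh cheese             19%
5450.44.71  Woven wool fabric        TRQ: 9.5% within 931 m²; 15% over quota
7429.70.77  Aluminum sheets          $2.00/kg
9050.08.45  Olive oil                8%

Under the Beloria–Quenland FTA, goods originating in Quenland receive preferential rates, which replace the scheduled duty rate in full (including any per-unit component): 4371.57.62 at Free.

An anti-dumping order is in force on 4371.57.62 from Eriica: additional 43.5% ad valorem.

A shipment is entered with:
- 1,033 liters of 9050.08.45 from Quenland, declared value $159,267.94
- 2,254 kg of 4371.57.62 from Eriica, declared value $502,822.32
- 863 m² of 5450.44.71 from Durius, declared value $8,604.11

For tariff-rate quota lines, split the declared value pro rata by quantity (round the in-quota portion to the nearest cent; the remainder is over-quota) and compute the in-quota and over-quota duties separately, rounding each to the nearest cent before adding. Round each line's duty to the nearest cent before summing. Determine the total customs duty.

$262,681.28

Line 1 (9050.08.45, Quenland, 1,033 liters, $159,267.94):
Base rate for 9050.08.45 is 8%.
Origin Quenland is the FTA partner but 9050.08.45 is not on the preference list; base rate stands.
Duty = $159,267.94 × 8% = $12,741.44.
Line 2 (4371.57.62, Eriica, 2,254 kg, $502,822.32):
Base rate for 4371.57.62 is 6% + $0.10/kg.
4371.57.62 has an FTA preferential rate, but origin Eriica is not Quenland; base rate stands.
Additional duty on 4371.57.62 from Eriica: +43.5%. Applied ad valorem rate: 6% + 43.5% = 49.5%.
Duty = $502,822.32 × 49.5% + 2,254 × $0.10 = $249,122.45.
Line 3 (5450.44.71, Durius, 863 m², $8,604.11):
Code 5450.44.71 is under a tariff-rate quota (threshold 931 m²). Quantity 863 m² is within the quota, so the in-quota rate 9.5% applies to the full value.
Duty = $8,604.11 × 9.5% = $817.39.
Total = $12,741.44 + $249,122.45 + $817.39 = $262,681.28.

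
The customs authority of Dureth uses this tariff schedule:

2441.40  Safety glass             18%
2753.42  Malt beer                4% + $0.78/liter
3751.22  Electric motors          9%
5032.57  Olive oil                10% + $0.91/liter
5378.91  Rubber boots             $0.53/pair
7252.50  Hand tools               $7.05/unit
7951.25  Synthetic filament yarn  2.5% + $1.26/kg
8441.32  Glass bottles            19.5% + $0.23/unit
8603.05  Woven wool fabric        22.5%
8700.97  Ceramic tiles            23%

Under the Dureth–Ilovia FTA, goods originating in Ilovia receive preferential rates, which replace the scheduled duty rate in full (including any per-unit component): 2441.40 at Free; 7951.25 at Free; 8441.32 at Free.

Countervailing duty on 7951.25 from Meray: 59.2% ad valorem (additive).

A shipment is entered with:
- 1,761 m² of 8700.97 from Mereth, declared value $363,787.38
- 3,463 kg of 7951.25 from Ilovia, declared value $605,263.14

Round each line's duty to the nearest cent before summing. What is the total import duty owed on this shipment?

$83,671.10

Line 1 (8700.97, Mereth, 1,761 m², $363,787.38):
Base rate for 8700.97 is 23%.
Duty = $363,787.38 × 23% = $83,671.10.
Line 2 (7951.25, Ilovia, 3,463 kg, $605,263.14):
Base rate for 7951.25 is 2.5% + $1.26/kg.
Origin Ilovia qualifies under the Dureth–Ilovia agreement and 7951.25 is covered: preferential rate Free applies instead.
The additional-duty order on 7951.25 targets Meray, not Ilovia; it does not apply.
Duty = $605,263.14 × 0% = $0.00.
Total = $83,671.10 + $0.00 = $83,671.10.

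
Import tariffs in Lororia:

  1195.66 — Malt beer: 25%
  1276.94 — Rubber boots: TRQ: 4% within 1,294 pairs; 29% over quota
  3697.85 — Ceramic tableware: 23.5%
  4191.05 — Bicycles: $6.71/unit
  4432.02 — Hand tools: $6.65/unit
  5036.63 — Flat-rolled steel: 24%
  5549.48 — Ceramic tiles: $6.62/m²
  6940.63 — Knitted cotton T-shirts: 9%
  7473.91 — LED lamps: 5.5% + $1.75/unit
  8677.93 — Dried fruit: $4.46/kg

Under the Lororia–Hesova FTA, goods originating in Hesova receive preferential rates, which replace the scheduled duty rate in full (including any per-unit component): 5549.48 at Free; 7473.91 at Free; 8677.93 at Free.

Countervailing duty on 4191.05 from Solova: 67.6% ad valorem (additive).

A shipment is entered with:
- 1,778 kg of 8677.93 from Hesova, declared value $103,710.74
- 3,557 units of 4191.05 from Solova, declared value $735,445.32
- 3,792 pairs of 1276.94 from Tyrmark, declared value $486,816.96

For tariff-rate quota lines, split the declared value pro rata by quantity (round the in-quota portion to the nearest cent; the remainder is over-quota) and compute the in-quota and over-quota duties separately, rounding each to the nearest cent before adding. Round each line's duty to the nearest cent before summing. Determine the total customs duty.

Line 1 (8677.93, Hesova, 1,778 kg, $103,710.74):
Base rate for 8677.93 is $4.46/kg.
Origin Hesova qualifies under the Lororia–Hesova agreement and 8677.93 is covered: preferential rate Free applies instead.
Duty = $103,710.74 × 0% = $0.00.
Line 2 (4191.05, Solova, 3,557 units, $735,445.32):
Base rate for 4191.05 is $6.71/unit.
Additional duty on 4191.05 from Solova: +67.6% ad valorem. Applied ad valorem rate = 67.6%.
Duty = $735,445.32 × 67.6% + 3,557 × $6.71 = $521,028.51.
Line 3 (1276.94, Tyrmark, 3,792 pairs, $486,816.96):
Code 1276.94 is under a tariff-rate quota (threshold 1,294 pairs). In-quota: 1,294 pairs at 4%; over-quota: 2,498 pairs at 29%.
Pro-rata value split: in-quota = $486,816.96 × 1,294/3,792 = $166,123.72; over-quota = $486,816.96 − $166,123.72 = $320,693.24.
In-quota duty = $166,123.72 × 4% = $6,644.95. Over-quota duty = $320,693.24 × 29% = $93,001.04.
Line duty = $6,644.95 + $93,001.04 = $99,645.99.
Total = $0.00 + $521,028.51 + $99,645.99 = $620,674.50.

$620,674.50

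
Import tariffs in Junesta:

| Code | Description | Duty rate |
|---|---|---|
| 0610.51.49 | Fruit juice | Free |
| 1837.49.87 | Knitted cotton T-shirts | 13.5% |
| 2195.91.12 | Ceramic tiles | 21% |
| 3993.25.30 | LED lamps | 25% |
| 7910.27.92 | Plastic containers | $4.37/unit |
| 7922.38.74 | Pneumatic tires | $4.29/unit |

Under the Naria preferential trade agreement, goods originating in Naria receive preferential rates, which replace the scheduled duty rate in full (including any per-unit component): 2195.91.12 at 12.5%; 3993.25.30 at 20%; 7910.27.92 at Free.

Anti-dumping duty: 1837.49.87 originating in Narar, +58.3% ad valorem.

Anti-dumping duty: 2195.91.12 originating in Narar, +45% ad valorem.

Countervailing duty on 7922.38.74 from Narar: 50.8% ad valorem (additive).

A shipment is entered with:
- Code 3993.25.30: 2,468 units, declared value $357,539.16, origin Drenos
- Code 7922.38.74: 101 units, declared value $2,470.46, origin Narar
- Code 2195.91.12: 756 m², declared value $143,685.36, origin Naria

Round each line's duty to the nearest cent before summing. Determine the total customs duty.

$109,033.74

Line 1 (3993.25.30, Drenos, 2,468 units, $357,539.16):
Base rate for 3993.25.30 is 25%.
3993.25.30 has an FTA preferential rate, but origin Drenos is not Naria; base rate stands.
Duty = $357,539.16 × 25% = $89,384.79.
Line 2 (7922.38.74, Narar, 101 units, $2,470.46):
Base rate for 7922.38.74 is $4.29/unit.
Additional duty on 7922.38.74 from Narar: +50.8% ad valorem. Applied ad valorem rate = 50.8%.
Duty = $2,470.46 × 50.8% + 101 × $4.29 = $1,688.28.
Line 3 (2195.91.12, Naria, 756 m², $143,685.36):
Base rate for 2195.91.12 is 21%.
Origin Naria qualifies under the Junesta–Naria agreement and 2195.91.12 is covered: preferential rate 12.5% applies instead.
The additional-duty order on 2195.91.12 targets Narar, not Naria; it does not apply.
Duty = $143,685.36 × 12.5% = $17,960.67.
Total = $89,384.79 + $1,688.28 + $17,960.67 = $109,033.74.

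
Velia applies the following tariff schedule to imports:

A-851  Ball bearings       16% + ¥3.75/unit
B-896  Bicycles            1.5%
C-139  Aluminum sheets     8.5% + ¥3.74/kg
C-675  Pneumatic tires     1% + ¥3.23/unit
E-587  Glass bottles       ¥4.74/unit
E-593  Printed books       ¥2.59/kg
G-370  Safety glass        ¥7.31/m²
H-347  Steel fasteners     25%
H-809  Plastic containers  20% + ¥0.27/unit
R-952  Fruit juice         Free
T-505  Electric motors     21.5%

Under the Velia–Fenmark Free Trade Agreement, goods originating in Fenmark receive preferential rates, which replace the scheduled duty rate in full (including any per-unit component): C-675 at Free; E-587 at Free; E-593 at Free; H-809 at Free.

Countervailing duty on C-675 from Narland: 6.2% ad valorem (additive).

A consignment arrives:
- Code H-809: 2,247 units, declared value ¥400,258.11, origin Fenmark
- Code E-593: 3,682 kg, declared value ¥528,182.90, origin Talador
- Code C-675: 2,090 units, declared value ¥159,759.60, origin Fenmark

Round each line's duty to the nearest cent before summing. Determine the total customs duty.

¥9,536.38

Line 1 (H-809, Fenmark, 2,247 units, ¥400,258.11):
Base rate for H-809 is 20% + ¥0.27/unit.
Origin Fenmark qualifies under the Velia–Fenmark agreement and H-809 is covered: preferential rate Free applies instead.
Duty = ¥400,258.11 × 0% = ¥0.00.
Line 2 (E-593, Talador, 3,682 kg, ¥528,182.90):
Base rate for E-593 is ¥2.59/kg.
E-593 has an FTA preferential rate, but origin Talador is not Fenmark; base rate stands.
Duty = 3,682 × ¥2.59 = ¥9,536.38.
Line 3 (C-675, Fenmark, 2,090 units, ¥159,759.60):
Base rate for C-675 is 1% + ¥3.23/unit.
Origin Fenmark qualifies under the Velia–Fenmark agreement and C-675 is covered: preferential rate Free applies instead.
The additional-duty order on C-675 targets Narland, not Fenmark; it does not apply.
Duty = ¥159,759.60 × 0% = ¥0.00.
Total = ¥0.00 + ¥9,536.38 + ¥0.00 = ¥9,536.38.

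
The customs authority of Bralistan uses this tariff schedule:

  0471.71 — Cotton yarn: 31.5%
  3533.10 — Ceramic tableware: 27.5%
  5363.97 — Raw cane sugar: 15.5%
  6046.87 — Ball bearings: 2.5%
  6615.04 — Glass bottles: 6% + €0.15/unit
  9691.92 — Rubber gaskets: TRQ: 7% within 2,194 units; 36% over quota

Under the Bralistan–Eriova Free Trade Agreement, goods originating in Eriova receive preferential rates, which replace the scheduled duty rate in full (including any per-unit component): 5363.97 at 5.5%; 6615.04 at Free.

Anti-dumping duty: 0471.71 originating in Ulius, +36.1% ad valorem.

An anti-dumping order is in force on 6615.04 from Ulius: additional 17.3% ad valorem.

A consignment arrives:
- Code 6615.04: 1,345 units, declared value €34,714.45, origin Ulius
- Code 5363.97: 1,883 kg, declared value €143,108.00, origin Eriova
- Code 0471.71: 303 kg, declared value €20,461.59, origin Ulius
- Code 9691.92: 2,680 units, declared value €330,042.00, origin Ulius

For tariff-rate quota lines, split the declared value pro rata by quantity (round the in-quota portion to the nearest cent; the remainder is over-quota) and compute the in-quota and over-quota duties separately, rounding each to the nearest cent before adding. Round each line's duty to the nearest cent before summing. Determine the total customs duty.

Line 1 (6615.04, Ulius, 1,345 units, €34,714.45):
Base rate for 6615.04 is 6% + €0.15/unit.
6615.04 has an FTA preferential rate, but origin Ulius is not Eriova; base rate stands.
Additional duty on 6615.04 from Ulius: +17.3%. Applied ad valorem rate: 6% + 17.3% = 23.3%.
Duty = €34,714.45 × 23.3% + 1,345 × €0.15 = €8,290.22.
Line 2 (5363.97, Eriova, 1,883 kg, €143,108.00):
Base rate for 5363.97 is 15.5%.
Origin Eriova qualifies under the Bralistan–Eriova agreement and 5363.97 is covered: preferential rate 5.5% applies instead.
Duty = €143,108.00 × 5.5% = €7,870.94.
Line 3 (0471.71, Ulius, 303 kg, €20,461.59):
Base rate for 0471.71 is 31.5%.
Additional duty on 0471.71 from Ulius: +36.1%. Applied ad valorem rate: 31.5% + 36.1% = 67.6%.
Duty = €20,461.59 × 67.6% = €13,832.03.
Line 4 (9691.92, Ulius, 2,680 units, €330,042.00):
Code 9691.92 is under a tariff-rate quota (threshold 2,194 units). In-quota: 2,194 units at 7%; over-quota: 486 units at 36%.
Pro-rata value split: in-quota = €330,042.00 × 2,194/2,680 = €270,191.10; over-quota = €330,042.00 − €270,191.10 = €59,850.90.
In-quota duty = €270,191.10 × 7% = €18,913.38. Over-quota duty = €59,850.90 × 36% = €21,546.32.
Line duty = €18,913.38 + €21,546.32 = €40,459.70.
Total = €8,290.22 + €7,870.94 + €13,832.03 + €40,459.70 = €70,452.89.

€70,452.89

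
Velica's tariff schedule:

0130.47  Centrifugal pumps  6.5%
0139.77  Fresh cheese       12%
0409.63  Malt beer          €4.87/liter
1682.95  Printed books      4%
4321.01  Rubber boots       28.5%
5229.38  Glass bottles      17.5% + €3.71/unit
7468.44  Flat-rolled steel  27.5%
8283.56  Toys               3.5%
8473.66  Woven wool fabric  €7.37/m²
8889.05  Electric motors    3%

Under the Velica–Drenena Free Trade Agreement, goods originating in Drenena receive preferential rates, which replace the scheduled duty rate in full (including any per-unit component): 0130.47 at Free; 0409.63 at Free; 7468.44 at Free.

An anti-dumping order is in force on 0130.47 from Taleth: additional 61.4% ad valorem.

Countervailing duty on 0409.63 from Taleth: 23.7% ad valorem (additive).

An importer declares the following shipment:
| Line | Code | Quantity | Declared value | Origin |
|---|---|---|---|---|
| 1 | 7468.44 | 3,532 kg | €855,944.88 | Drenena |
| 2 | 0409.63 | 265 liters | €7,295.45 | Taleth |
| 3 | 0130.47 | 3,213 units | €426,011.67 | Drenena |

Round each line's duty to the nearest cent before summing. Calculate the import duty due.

Line 1 (7468.44, Drenena, 3,532 kg, €855,944.88):
Base rate for 7468.44 is 27.5%.
Origin Drenena qualifies under the Velica–Drenena agreement and 7468.44 is covered: preferential rate Free applies instead.
Duty = €855,944.88 × 0% = €0.00.
Line 2 (0409.63, Taleth, 265 liters, €7,295.45):
Base rate for 0409.63 is €4.87/liter.
0409.63 has an FTA preferential rate, but origin Taleth is not Drenena; base rate stands.
Additional duty on 0409.63 from Taleth: +23.7% ad valorem. Applied ad valorem rate = 23.7%.
Duty = €7,295.45 × 23.7% + 265 × €4.87 = €3,019.57.
Line 3 (0130.47, Drenena, 3,213 units, €426,011.67):
Base rate for 0130.47 is 6.5%.
Origin Drenena qualifies under the Velica–Drenena agreement and 0130.47 is covered: preferential rate Free applies instead.
The additional-duty order on 0130.47 targets Taleth, not Drenena; it does not apply.
Duty = €426,011.67 × 0% = €0.00.
Total = €0.00 + €3,019.57 + €0.00 = €3,019.57.

€3,019.57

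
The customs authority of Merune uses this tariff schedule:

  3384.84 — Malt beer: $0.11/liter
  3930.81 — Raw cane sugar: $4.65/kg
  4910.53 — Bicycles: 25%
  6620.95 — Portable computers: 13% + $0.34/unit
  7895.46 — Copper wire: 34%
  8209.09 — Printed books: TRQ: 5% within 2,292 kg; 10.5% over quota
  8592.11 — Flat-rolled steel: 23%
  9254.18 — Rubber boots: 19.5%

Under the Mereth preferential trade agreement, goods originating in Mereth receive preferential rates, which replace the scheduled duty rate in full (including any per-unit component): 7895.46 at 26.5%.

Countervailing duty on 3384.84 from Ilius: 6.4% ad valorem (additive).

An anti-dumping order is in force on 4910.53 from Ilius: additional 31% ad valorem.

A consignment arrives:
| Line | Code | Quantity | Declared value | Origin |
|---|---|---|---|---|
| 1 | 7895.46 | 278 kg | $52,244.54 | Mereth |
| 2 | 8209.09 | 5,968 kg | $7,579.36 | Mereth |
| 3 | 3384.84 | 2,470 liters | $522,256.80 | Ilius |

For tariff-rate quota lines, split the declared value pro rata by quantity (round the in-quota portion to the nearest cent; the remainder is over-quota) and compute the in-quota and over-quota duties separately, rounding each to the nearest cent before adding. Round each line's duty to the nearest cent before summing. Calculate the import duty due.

$48,176.67

Line 1 (7895.46, Mereth, 278 kg, $52,244.54):
Base rate for 7895.46 is 34%.
Origin Mereth qualifies under the Merune–Mereth agreement and 7895.46 is covered: preferential rate 26.5% applies instead.
Duty = $52,244.54 × 26.5% = $13,844.80.
Line 2 (8209.09, Mereth, 5,968 kg, $7,579.36):
Code 8209.09 is under a tariff-rate quota (threshold 2,292 kg). In-quota: 2,292 kg at 5%; over-quota: 3,676 kg at 10.5%.
Pro-rata value split: in-quota = $7,579.36 × 2,292/5,968 = $2,910.84; over-quota = $7,579.36 − $2,910.84 = $4,668.52.
In-quota duty = $2,910.84 × 5% = $145.54. Over-quota duty = $4,668.52 × 10.5% = $490.19.
Line duty = $145.54 + $490.19 = $635.73.
Line 3 (3384.84, Ilius, 2,470 liters, $522,256.80):
Base rate for 3384.84 is $0.11/liter.
Additional duty on 3384.84 from Ilius: +6.4% ad valorem. Applied ad valorem rate = 6.4%.
Duty = $522,256.80 × 6.4% + 2,470 × $0.11 = $33,696.14.
Total = $13,844.80 + $635.73 + $33,696.14 = $48,176.67.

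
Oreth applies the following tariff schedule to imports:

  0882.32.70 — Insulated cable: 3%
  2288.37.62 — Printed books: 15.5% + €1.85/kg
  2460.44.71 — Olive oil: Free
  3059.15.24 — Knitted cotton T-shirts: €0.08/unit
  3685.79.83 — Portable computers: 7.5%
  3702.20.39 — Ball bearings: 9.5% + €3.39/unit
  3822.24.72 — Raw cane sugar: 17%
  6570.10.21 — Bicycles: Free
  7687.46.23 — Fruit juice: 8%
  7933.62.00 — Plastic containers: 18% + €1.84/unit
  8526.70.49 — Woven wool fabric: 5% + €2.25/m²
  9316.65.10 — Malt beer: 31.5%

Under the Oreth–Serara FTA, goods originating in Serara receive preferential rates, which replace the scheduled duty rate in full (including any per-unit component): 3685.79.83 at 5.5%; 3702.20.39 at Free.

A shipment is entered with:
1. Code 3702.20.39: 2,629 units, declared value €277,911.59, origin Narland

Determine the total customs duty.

Line 1 (3702.20.39, Narland, 2,629 units, €277,911.59):
Base rate for 3702.20.39 is 9.5% + €3.39/unit.
3702.20.39 has an FTA preferential rate, but origin Narland is not Serara; base rate stands.
Duty = €277,911.59 × 9.5% + 2,629 × €3.39 = €35,313.91.

€35,313.91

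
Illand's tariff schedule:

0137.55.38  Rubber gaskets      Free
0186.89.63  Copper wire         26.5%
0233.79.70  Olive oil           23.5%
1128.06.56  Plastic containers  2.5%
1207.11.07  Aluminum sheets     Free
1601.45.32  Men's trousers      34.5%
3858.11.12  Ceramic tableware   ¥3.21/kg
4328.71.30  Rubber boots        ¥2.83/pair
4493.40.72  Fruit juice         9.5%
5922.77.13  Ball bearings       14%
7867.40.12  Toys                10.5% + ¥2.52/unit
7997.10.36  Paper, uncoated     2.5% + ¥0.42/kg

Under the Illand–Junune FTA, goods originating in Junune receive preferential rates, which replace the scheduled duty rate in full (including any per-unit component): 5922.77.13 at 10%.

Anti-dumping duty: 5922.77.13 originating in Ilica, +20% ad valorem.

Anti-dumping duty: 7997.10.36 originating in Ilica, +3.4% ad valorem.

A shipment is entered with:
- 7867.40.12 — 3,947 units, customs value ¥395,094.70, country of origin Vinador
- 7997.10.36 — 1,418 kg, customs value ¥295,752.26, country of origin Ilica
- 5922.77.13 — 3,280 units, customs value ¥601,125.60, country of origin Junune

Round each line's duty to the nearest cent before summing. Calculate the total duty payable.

¥129,588.88

Line 1 (7867.40.12, Vinador, 3,947 units, ¥395,094.70):
Base rate for 7867.40.12 is 10.5% + ¥2.52/unit.
Duty = ¥395,094.70 × 10.5% + 3,947 × ¥2.52 = ¥51,431.38.
Line 2 (7997.10.36, Ilica, 1,418 kg, ¥295,752.26):
Base rate for 7997.10.36 is 2.5% + ¥0.42/kg.
Additional duty on 7997.10.36 from Ilica: +3.4%. Applied ad valorem rate: 2.5% + 3.4% = 5.9%.
Duty = ¥295,752.26 × 5.9% + 1,418 × ¥0.42 = ¥18,044.94.
Line 3 (5922.77.13, Junune, 3,280 units, ¥601,125.60):
Base rate for 5922.77.13 is 14%.
Origin Junune qualifies under the Illand–Junune agreement and 5922.77.13 is covered: preferential rate 10% applies instead.
The additional-duty order on 5922.77.13 targets Ilica, not Junune; it does not apply.
Duty = ¥601,125.60 × 10% = ¥60,112.56.
Total = ¥51,431.38 + ¥18,044.94 + ¥60,112.56 = ¥129,588.88.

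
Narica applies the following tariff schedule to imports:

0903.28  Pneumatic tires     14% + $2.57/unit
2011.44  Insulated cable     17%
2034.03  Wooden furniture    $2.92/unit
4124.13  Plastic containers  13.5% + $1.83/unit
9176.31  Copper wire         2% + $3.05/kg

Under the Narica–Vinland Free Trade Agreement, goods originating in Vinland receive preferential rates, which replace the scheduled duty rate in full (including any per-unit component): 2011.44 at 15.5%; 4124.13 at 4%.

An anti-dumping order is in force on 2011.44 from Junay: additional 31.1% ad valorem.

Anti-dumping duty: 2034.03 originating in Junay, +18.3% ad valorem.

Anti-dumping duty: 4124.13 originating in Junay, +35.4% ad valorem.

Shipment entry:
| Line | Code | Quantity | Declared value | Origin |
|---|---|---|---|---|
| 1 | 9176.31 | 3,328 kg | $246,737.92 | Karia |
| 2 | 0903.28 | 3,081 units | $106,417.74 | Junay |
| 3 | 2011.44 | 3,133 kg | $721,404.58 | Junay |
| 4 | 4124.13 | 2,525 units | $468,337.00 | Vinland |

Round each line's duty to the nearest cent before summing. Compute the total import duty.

Line 1 (9176.31, Karia, 3,328 kg, $246,737.92):
Base rate for 9176.31 is 2% + $3.05/kg.
Duty = $246,737.92 × 2% + 3,328 × $3.05 = $15,085.16.
Line 2 (0903.28, Junay, 3,081 units, $106,417.74):
Base rate for 0903.28 is 14% + $2.57/unit.
Duty = $106,417.74 × 14% + 3,081 × $2.57 = $22,816.65.
Line 3 (2011.44, Junay, 3,133 kg, $721,404.58):
Base rate for 2011.44 is 17%.
2011.44 has an FTA preferential rate, but origin Junay is not Vinland; base rate stands.
Additional duty on 2011.44 from Junay: +31.1%. Applied ad valorem rate: 17% + 31.1% = 48.1%.
Duty = $721,404.58 × 48.1% = $346,995.60.
Line 4 (4124.13, Vinland, 2,525 units, $468,337.00):
Base rate for 4124.13 is 13.5% + $1.83/unit.
Origin Vinland qualifies under the Narica–Vinland agreement and 4124.13 is covered: preferential rate 4% applies instead.
The additional-duty order on 4124.13 targets Junay, not Vinland; it does not apply.
Duty = $468,337.00 × 4% = $18,733.48.
Total = $15,085.16 + $22,816.65 + $346,995.60 + $18,733.48 = $403,630.89.

$403,630.89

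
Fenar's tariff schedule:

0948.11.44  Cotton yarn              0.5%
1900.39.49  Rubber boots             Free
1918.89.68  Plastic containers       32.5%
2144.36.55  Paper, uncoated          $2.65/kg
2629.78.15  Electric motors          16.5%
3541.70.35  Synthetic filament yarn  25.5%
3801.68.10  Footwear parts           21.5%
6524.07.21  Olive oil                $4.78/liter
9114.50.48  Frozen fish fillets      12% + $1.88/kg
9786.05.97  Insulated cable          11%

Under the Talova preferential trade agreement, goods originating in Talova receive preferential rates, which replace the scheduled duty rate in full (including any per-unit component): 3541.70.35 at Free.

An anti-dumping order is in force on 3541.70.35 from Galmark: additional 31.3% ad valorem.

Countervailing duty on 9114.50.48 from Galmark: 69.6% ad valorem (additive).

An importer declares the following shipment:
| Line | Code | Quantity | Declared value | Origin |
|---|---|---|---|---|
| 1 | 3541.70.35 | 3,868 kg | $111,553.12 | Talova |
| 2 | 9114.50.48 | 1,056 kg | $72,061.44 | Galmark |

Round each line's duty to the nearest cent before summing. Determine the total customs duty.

Line 1 (3541.70.35, Talova, 3,868 kg, $111,553.12):
Base rate for 3541.70.35 is 25.5%.
Origin Talova qualifies under the Fenar–Talova agreement and 3541.70.35 is covered: preferential rate Free applies instead.
The additional-duty order on 3541.70.35 targets Galmark, not Talova; it does not apply.
Duty = $111,553.12 × 0% = $0.00.
Line 2 (9114.50.48, Galmark, 1,056 kg, $72,061.44):
Base rate for 9114.50.48 is 12% + $1.88/kg.
Additional duty on 9114.50.48 from Galmark: +69.6%. Applied ad valorem rate: 12% + 69.6% = 81.6%.
Duty = $72,061.44 × 81.6% + 1,056 × $1.88 = $60,787.42.
Total = $0.00 + $60,787.42 = $60,787.42.

$60,787.42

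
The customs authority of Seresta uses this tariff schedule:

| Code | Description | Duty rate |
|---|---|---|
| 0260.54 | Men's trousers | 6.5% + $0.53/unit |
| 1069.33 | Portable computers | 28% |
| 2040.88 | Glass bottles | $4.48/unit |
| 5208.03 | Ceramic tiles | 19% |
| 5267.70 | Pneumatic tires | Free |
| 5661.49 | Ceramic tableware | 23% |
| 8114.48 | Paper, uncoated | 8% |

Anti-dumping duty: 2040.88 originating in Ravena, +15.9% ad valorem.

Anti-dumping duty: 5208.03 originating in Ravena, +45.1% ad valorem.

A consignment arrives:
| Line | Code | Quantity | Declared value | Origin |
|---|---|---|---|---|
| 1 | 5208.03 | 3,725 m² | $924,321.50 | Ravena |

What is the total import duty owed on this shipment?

Line 1 (5208.03, Ravena, 3,725 m², $924,321.50):
Base rate for 5208.03 is 19%.
Additional duty on 5208.03 from Ravena: +45.1%. Applied ad valorem rate: 19% + 45.1% = 64.1%.
Duty = $924,321.50 × 64.1% = $592,490.08.

$592,490.08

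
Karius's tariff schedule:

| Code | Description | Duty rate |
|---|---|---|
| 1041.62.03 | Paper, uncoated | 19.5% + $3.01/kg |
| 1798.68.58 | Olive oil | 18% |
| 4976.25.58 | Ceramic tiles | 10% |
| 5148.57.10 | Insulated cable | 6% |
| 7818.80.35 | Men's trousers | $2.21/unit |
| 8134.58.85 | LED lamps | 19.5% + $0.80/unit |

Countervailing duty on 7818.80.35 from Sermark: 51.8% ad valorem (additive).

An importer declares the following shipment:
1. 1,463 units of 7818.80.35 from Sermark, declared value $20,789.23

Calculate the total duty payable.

Line 1 (7818.80.35, Sermark, 1,463 units, $20,789.23):
Base rate for 7818.80.35 is $2.21/unit.
Additional duty on 7818.80.35 from Sermark: +51.8% ad valorem. Applied ad valorem rate = 51.8%.
Duty = $20,789.23 × 51.8% + 1,463 × $2.21 = $14,002.05.

$14,002.05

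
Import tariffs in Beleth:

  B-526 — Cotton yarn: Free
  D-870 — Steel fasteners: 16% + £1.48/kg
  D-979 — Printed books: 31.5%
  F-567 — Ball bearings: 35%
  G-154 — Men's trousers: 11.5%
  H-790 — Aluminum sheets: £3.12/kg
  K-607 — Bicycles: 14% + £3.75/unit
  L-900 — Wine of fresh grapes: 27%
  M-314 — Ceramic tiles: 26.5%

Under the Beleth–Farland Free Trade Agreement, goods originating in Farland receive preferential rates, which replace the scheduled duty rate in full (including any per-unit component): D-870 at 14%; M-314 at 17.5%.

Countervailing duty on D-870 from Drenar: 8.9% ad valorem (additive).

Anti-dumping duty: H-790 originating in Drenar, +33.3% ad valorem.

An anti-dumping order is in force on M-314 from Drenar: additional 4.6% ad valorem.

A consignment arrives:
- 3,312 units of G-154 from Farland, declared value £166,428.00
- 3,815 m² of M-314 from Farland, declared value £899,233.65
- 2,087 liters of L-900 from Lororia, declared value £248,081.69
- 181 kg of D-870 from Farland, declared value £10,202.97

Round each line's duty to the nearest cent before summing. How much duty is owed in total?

Line 1 (G-154, Farland, 3,312 units, £166,428.00):
Base rate for G-154 is 11.5%.
Origin Farland is the FTA partner but G-154 is not on the preference list; base rate stands.
Duty = £166,428.00 × 11.5% = £19,139.22.
Line 2 (M-314, Farland, 3,815 m², £899,233.65):
Base rate for M-314 is 26.5%.
Origin Farland qualifies under the Beleth–Farland agreement and M-314 is covered: preferential rate 17.5% applies instead.
The additional-duty order on M-314 targets Drenar, not Farland; it does not apply.
Duty = £899,233.65 × 17.5% = £157,365.89.
Line 3 (L-900, Lororia, 2,087 liters, £248,081.69):
Base rate for L-900 is 27%.
Duty = £248,081.69 × 27% = £66,982.06.
Line 4 (D-870, Farland, 181 kg, £10,202.97):
Base rate for D-870 is 16% + £1.48/kg.
Origin Farland qualifies under the Beleth–Farland agreement and D-870 is covered: preferential rate 14% applies instead.
The additional-duty order on D-870 targets Drenar, not Farland; it does not apply.
Duty = £10,202.97 × 14% = £1,428.42.
Total = £19,139.22 + £157,365.89 + £66,982.06 + £1,428.42 = £244,915.59.

£244,915.59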